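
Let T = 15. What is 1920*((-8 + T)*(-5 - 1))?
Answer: -80640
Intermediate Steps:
1920*((-8 + T)*(-5 - 1)) = 1920*((-8 + 15)*(-5 - 1)) = 1920*(7*(-6)) = 1920*(-42) = -80640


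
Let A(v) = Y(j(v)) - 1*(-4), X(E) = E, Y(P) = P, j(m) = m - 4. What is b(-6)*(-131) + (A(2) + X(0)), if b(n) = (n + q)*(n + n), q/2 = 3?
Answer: 2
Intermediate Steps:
j(m) = -4 + m
q = 6 (q = 2*3 = 6)
b(n) = 2*n*(6 + n) (b(n) = (n + 6)*(n + n) = (6 + n)*(2*n) = 2*n*(6 + n))
A(v) = v (A(v) = (-4 + v) - 1*(-4) = (-4 + v) + 4 = v)
b(-6)*(-131) + (A(2) + X(0)) = (2*(-6)*(6 - 6))*(-131) + (2 + 0) = (2*(-6)*0)*(-131) + 2 = 0*(-131) + 2 = 0 + 2 = 2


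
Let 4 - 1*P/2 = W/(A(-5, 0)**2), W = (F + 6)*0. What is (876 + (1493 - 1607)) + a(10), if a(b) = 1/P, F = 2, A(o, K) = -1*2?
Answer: 6097/8 ≈ 762.13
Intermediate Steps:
A(o, K) = -2
W = 0 (W = (2 + 6)*0 = 8*0 = 0)
P = 8 (P = 8 - 0/((-2)**2) = 8 - 0/4 = 8 - 2*0 = 8 + 0 = 8)
a(b) = 1/8
(876 + (1493 - 1607)) + a(10) = (876 + (1493 - 1607)) + 1/8 = (876 - 114) + 1/8 = 762 + 1/8 = 6097/8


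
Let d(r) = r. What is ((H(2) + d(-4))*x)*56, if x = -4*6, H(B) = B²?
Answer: 0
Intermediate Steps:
x = -24
((H(2) + d(-4))*x)*56 = ((2² - 4)*(-24))*56 = ((4 - 4)*(-24))*56 = (0*(-24))*56 = 0*56 = 0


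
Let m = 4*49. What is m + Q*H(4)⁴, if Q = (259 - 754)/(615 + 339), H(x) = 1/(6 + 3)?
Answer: 136311281/695466 ≈ 196.00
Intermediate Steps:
H(x) = ⅑ (H(x) = 1/9 = ⅑)
m = 196
Q = -55/106 (Q = -495/954 = -495*1/954 = -55/106 ≈ -0.51887)
m + Q*H(4)⁴ = 196 - 55*(⅑)⁴/106 = 196 - 55/106*1/6561 = 196 - 55/695466 = 136311281/695466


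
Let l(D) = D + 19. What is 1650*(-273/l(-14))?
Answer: -90090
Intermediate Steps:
l(D) = 19 + D
1650*(-273/l(-14)) = 1650*(-273/(19 - 14)) = 1650*(-273/5) = -90090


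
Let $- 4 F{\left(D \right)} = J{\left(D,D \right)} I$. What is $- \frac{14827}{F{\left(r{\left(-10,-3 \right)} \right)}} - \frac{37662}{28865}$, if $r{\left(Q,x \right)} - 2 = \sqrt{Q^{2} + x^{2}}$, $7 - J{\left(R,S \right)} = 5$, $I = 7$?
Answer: $\frac{855699076}{202055} \approx 4235.0$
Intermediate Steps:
$J{\left(R,S \right)} = 2$ ($J{\left(R,S \right)} = 7 - 5 = 2$)
$r{\left(Q,x \right)} = 2 + \sqrt{Q^{2} + x^{2}}$
$F{\left(D \right)} = - \frac{7}{2}$ ($F{\left(D \right)} = - \frac{2 \cdot 7}{4} = \left(- \frac{1}{4}\right) 14 = - \frac{7}{2}$)
$- \frac{14827}{F{\left(r{\left(-10,-3 \right)} \right)}} - \frac{37662}{28865} = - \frac{14827}{- \frac{7}{2}} - \frac{37662}{28865} = \left(-14827\right) \left(- \frac{2}{7}\right) - \frac{37662}{28865} = \frac{29654}{7} - \frac{37662}{28865} = \frac{855699076}{202055}$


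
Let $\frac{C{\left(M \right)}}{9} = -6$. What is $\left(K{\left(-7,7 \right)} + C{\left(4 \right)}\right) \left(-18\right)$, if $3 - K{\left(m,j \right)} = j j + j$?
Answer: $1926$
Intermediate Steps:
$K{\left(m,j \right)} = 3 - j - j^{2}$ ($K{\left(m,j \right)} = 3 - \left(j j + j\right) = 3 - \left(j^{2} + j\right) = 3 - \left(j + j^{2}\right) = 3 - j - j^{2}$)
$C{\left(M \right)} = -54$ ($C{\left(M \right)} = 9 \left(-6\right) = -54$)
$\left(K{\left(-7,7 \right)} + C{\left(4 \right)}\right) \left(-18\right) = \left(\left(3 - 7 - 7^{2}\right) - 54\right) \left(-18\right) = \left(\left(3 - 7 - 49\right) - 54\right) \left(-18\right) = \left(-53 - 54\right) \left(-18\right) = \left(-107\right) \left(-18\right) = 1926$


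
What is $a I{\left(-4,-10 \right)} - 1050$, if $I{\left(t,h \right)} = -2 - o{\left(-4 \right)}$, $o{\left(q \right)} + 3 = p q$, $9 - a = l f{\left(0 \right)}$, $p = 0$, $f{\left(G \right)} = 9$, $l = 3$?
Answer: $-1068$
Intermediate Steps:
$a = -18$ ($a = 9 - 3 \cdot 9 = 9 - 27 = -18$)
$o{\left(q \right)} = -3$ ($o{\left(q \right)} = -3 + 0 q = -3 + 0 = -3$)
$I{\left(t,h \right)} = 1$ ($I{\left(t,h \right)} = -2 - -3 = -2 + 3 = 1$)
$a I{\left(-4,-10 \right)} - 1050 = \left(-18\right) 1 - 1050 = -18 - 1050 = -1068$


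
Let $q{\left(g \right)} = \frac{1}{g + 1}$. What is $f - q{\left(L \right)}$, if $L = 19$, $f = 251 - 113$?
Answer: $\frac{2759}{20} \approx 137.95$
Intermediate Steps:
$f = 138$
$q{\left(g \right)} = \frac{1}{1 + g}$
$f - q{\left(L \right)} = 138 - \frac{1}{1 + 19} = 138 - \frac{1}{20} = \frac{2759}{20}$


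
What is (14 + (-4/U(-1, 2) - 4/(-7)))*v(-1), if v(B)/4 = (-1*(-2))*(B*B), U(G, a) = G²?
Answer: 592/7 ≈ 84.571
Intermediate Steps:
v(B) = 8*B² (v(B) = 4*((-1*(-2))*(B*B)) = 4*(2*B²) = 8*B²)
(14 + (-4/U(-1, 2) - 4/(-7)))*v(-1) = (14 + (-4/((-1)²) - 4/(-7)))*(8*(-1)²) = (14 + (-4/1 - 4*(-⅐)))*(8*1) = (14 + (-4*1 + 4/7))*8 = (14 + (-4 + 4/7))*8 = (14 - 24/7)*8 = (74/7)*8 = 592/7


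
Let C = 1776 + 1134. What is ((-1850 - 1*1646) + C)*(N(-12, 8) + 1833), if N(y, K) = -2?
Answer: -1072966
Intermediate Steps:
C = 2910
((-1850 - 1*1646) + C)*(N(-12, 8) + 1833) = ((-1850 - 1*1646) + 2910)*(-2 + 1833) = ((-1850 - 1646) + 2910)*1831 = (-3496 + 2910)*1831 = -586*1831 = -1072966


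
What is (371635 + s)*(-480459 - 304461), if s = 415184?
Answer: -617589969480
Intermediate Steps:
(371635 + s)*(-480459 - 304461) = (371635 + 415184)*(-480459 - 304461) = 786819*(-784920) = -617589969480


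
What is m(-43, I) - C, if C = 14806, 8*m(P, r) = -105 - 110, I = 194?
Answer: -118663/8 ≈ -14833.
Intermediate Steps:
m(P, r) = -215/8 (m(P, r) = (-105 - 110)/8 = (⅛)*(-215) = -215/8)
m(-43, I) - C = -215/8 - 1*14806 = -215/8 - 14806 = -118663/8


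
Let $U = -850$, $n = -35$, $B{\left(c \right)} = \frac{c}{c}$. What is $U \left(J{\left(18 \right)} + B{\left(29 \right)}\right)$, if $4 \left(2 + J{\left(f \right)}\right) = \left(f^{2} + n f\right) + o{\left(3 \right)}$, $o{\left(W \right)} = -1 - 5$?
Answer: $67150$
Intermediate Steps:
$o{\left(W \right)} = -6$
$B{\left(c \right)} = 1$
$J{\left(f \right)} = - \frac{7}{2} - \frac{35 f}{4} + \frac{f^{2}}{4}$ ($J{\left(f \right)} = -2 + \frac{\left(f^{2} - 35 f\right) - 6}{4} = -2 + \frac{-6 + f^{2} - 35 f}{4} = -2 - \left(\frac{3}{2} - \frac{f^{2}}{4} + \frac{35 f}{4}\right) = - \frac{7}{2} - \frac{35 f}{4} + \frac{f^{2}}{4}$)
$U \left(J{\left(18 \right)} + B{\left(29 \right)}\right) = - 850 \left(\left(- \frac{7}{2} - \frac{315}{2} + \frac{18^{2}}{4}\right) + 1\right) = - 850 \left(\left(- \frac{7}{2} - \frac{315}{2} + \frac{1}{4} \cdot 324\right) + 1\right) = - 850 \left(\left(- \frac{7}{2} - \frac{315}{2} + 81\right) + 1\right) = - 850 \left(-80 + 1\right) = \left(-850\right) \left(-79\right) = 67150$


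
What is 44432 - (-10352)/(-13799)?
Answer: 613106816/13799 ≈ 44431.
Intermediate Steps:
44432 - (-10352)/(-13799) = 44432 - (-10352)*(-1)/13799 = 44432 - 1*10352/13799 = 44432 - 10352/13799 = 613106816/13799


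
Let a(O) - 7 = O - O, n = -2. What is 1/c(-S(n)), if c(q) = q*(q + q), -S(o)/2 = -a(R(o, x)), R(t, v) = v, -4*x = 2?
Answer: 1/392 ≈ 0.0025510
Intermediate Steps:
x = -1/2 (x = -1/4*2 = -1/2 ≈ -0.50000)
a(O) = 7 (a(O) = 7 + (O - O) = 7 + 0 = 7)
S(o) = 14 (S(o) = -(-2)*7 = -2*(-7) = 14)
c(q) = 2*q**2 (c(q) = q*(2*q) = 2*q**2)
1/c(-S(n)) = 1/(2*(-1*14)**2) = 1/(2*(-14)**2) = 1/(2*196) = 1/392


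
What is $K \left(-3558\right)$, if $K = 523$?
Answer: $-1860834$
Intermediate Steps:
$K \left(-3558\right) = 523 \left(-3558\right) = -1860834$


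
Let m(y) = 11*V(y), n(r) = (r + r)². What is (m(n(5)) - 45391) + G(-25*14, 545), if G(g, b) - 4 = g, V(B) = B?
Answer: -44637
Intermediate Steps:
G(g, b) = 4 + g
n(r) = 4*r² (n(r) = (2*r)² = 4*r²)
m(y) = 11*y
(m(n(5)) - 45391) + G(-25*14, 545) = (11*(4*5²) - 45391) + (4 - 25*14) = (11*(4*25) - 45391) + (4 - 350) = (11*100 - 45391) - 346 = (1100 - 45391) - 346 = -44291 - 346 = -44637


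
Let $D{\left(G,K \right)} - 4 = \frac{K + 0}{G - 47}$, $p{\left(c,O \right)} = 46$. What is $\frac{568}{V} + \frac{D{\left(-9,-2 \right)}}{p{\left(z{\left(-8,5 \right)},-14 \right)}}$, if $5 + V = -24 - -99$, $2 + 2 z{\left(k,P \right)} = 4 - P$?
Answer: $\frac{52821}{6440} \approx 8.202$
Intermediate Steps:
$z{\left(k,P \right)} = 1 - \frac{P}{2}$ ($z{\left(k,P \right)} = -1 + \frac{4 - P}{2} = -1 - \left(-2 + \frac{P}{2}\right) = 1 - \frac{P}{2}$)
$D{\left(G,K \right)} = 4 + \frac{K}{-47 + G}$ ($D{\left(G,K \right)} = 4 + \frac{K + 0}{G - 47} = 4 + \frac{K}{-47 + G}$)
$V = 70$ ($V = -5 - -75 = -5 + \left(-24 + 99\right) = -5 + 75 = 70$)
$\frac{568}{V} + \frac{D{\left(-9,-2 \right)}}{p{\left(z{\left(-8,5 \right)},-14 \right)}} = \frac{568}{70} + \frac{\frac{1}{-47 - 9} \left(-188 - 2 + 4 \left(-9\right)\right)}{46} = 568 \cdot \frac{1}{70} + \frac{-188 - 2 - 36}{-56} \cdot \frac{1}{46} = \frac{284}{35} + \left(- \frac{1}{56}\right) \left(-226\right) \frac{1}{46} = \frac{284}{35} + \frac{113}{28} \cdot \frac{1}{46} = \frac{284}{35} + \frac{113}{1288} = \frac{52821}{6440}$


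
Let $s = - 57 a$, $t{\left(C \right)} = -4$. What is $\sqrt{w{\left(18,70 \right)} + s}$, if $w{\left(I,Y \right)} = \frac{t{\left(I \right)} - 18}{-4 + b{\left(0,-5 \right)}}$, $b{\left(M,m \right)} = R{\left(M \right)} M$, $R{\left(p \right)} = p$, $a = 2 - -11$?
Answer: $\frac{i \sqrt{2942}}{2} \approx 27.12 i$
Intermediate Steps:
$a = 13$ ($a = 2 + 11 = 13$)
$b{\left(M,m \right)} = M^{2}$ ($b{\left(M,m \right)} = M M = M^{2}$)
$s = -741$ ($s = \left(-57\right) 13 = -741$)
$w{\left(I,Y \right)} = \frac{11}{2}$ ($w{\left(I,Y \right)} = \frac{-4 - 18}{-4 + 0^{2}} = - \frac{22}{-4 + 0} = - \frac{22}{-4} = \left(-22\right) \left(- \frac{1}{4}\right) = \frac{11}{2}$)
$\sqrt{w{\left(18,70 \right)} + s} = \sqrt{\frac{11}{2} - 741} = \sqrt{- \frac{1471}{2}} = \frac{i \sqrt{2942}}{2}$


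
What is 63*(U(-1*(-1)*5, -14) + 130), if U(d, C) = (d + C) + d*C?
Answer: 3213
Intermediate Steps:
U(d, C) = C + d + C*d (U(d, C) = (C + d) + C*d = C + d + C*d)
63*(U(-1*(-1)*5, -14) + 130) = 63*((-14 - 1*(-1)*5 - 14*(-1*(-1))*5) + 130) = 63*((-14 + 1*5 - 14*5) + 130) = 63*((-14 + 5 - 14*5) + 130) = 63*((-14 + 5 - 70) + 130) = 63*(-79 + 130) = 63*51 = 3213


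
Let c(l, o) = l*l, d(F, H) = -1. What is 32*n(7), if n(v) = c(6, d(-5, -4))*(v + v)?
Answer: 16128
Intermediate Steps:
c(l, o) = l²
n(v) = 72*v (n(v) = 6²*(v + v) = 36*(2*v) = 72*v)
32*n(7) = 32*(72*7) = 32*504 = 16128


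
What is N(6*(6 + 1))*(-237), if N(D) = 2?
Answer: -474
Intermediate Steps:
N(6*(6 + 1))*(-237) = 2*(-237) = -474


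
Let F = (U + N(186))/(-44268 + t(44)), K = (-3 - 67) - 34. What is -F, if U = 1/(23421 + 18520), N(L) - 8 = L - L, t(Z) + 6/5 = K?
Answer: 1677645/9305281906 ≈ 0.00018029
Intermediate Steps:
K = -104 (K = -70 - 34 = -104)
t(Z) = -526/5 (t(Z) = -6/5 - 104 = -526/5)
N(L) = 8 (N(L) = 8 + (L - L) = 8 + 0 = 8)
U = 1/41941 ≈ 2.3843e-5
F = -1677645/9305281906 (F = (1/41941 + 8)/(-44268 - 526/5) = 335529/(41941*(-221866/5)) = (335529/41941)*(-5/221866) = -1677645/9305281906 ≈ -0.00018029)
-F = -1*(-1677645/9305281906) = 1677645/9305281906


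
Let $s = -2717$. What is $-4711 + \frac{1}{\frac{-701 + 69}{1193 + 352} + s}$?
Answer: $- \frac{19778649812}{4198397} \approx -4711.0$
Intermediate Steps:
$-4711 + \frac{1}{\frac{-701 + 69}{1193 + 352} + s} = -4711 + \frac{1}{\frac{-701 + 69}{1193 + 352} - 2717} = -4711 + \frac{1}{- \frac{632}{1545} - 2717} = -4711 + \frac{1}{- \frac{4198397}{1545}} = -4711 - \frac{1545}{4198397} = - \frac{19778649812}{4198397}$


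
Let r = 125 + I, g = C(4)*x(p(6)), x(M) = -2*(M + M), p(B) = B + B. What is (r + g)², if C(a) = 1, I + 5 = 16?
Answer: 7744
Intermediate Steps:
I = 11 (I = -5 + 16 = 11)
p(B) = 2*B
x(M) = -4*M
g = -48 (g = 1*(-8*6) = 1*(-4*12) = 1*(-48) = -48)
r = 136 (r = 125 + 11 = 136)
(r + g)² = (136 - 48)² = 88² = 7744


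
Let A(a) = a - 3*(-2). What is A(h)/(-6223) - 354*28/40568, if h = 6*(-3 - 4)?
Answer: -7527741/31556833 ≈ -0.23855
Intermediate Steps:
h = -42 (h = 6*(-7) = -42)
A(a) = 6 + a (A(a) = a + 6 = 6 + a)
A(h)/(-6223) - 354*28/40568 = (6 - 42)/(-6223) - 354*28/40568 = -36*(-1/6223) - 9912*1/40568 = 36/6223 - 1239/5071 = -7527741/31556833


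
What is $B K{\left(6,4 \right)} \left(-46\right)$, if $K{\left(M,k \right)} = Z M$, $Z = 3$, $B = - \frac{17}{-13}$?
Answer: $- \frac{14076}{13} \approx -1082.8$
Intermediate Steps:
$B = \frac{17}{13}$ ($B = \left(-17\right) \left(- \frac{1}{13}\right) = \frac{17}{13} \approx 1.3077$)
$K{\left(M,k \right)} = 3 M$
$B K{\left(6,4 \right)} \left(-46\right) = \frac{17 \cdot 3 \cdot 6}{13} \left(-46\right) = \frac{17}{13} \cdot 18 \left(-46\right) = \frac{306}{13} \left(-46\right) = - \frac{14076}{13}$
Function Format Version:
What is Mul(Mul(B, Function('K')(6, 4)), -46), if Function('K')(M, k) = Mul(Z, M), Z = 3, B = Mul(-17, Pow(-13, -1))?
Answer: Rational(-14076, 13) ≈ -1082.8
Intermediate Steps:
B = Rational(17, 13) (B = Mul(-17, Rational(-1, 13)) = Rational(17, 13) ≈ 1.3077)
Function('K')(M, k) = Mul(3, M)
Mul(Mul(B, Function('K')(6, 4)), -46) = Mul(Mul(Rational(17, 13), Mul(3, 6)), -46) = Mul(Mul(Rational(17, 13), 18), -46) = Mul(Rational(306, 13), -46) = Rational(-14076, 13)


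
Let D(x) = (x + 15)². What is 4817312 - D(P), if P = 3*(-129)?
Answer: 4678928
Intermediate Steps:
P = -387
D(x) = (15 + x)²
4817312 - D(P) = 4817312 - (15 - 387)² = 4817312 - 1*(-372)² = 4817312 - 1*138384 = 4817312 - 138384 = 4678928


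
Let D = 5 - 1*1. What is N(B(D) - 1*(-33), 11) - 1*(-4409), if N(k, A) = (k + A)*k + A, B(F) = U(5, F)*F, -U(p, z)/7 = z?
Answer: 9792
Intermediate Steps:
U(p, z) = -7*z
D = 4 (D = 5 - 1 = 4)
B(F) = -7*F**2 (B(F) = (-7*F)*F = -7*F**2)
N(k, A) = A + k*(A + k) (N(k, A) = (A + k)*k + A = k*(A + k) + A = A + k*(A + k))
N(B(D) - 1*(-33), 11) - 1*(-4409) = (11 + (-7*4**2 - 1*(-33))**2 + 11*(-7*4**2 - 1*(-33))) - 1*(-4409) = (11 + (-7*16 + 33)**2 + 11*(-7*16 + 33)) + 4409 = (11 + (-112 + 33)**2 + 11*(-112 + 33)) + 4409 = (11 + (-79)**2 + 11*(-79)) + 4409 = (11 + 6241 - 869) + 4409 = 5383 + 4409 = 9792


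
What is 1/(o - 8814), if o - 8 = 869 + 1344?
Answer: -1/6593 ≈ -0.00015168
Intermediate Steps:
o = 2221 (o = 8 + (869 + 1344) = 8 + 2213 = 2221)
1/(o - 8814) = 1/(2221 - 8814) = 1/(-6593) = -1/6593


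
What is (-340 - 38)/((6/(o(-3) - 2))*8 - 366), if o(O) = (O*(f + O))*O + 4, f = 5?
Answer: 105/101 ≈ 1.0396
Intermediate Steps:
o(O) = 4 + O**2*(5 + O) (o(O) = (O*(5 + O))*O + 4 = O**2*(5 + O) + 4 = 4 + O**2*(5 + O))
(-340 - 38)/((6/(o(-3) - 2))*8 - 366) = (-340 - 38)/((6/((4 + (-3)**3 + 5*(-3)**2) - 2))*8 - 366) = -378/((6/((4 - 27 + 5*9) - 2))*8 - 366) = -378/((6/((4 - 27 + 45) - 2))*8 - 366) = -378/((6/(22 - 2))*8 - 366) = -378/((6/20)*8 - 366) = -378/(((1/20)*6)*8 - 366) = -378/((3/10)*8 - 366) = -378/(12/5 - 366) = -378/(-1818/5) = -378*(-5/1818) = 105/101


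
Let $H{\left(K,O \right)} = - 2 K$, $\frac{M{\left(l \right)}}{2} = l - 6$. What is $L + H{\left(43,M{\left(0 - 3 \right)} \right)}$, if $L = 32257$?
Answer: $32171$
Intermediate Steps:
$M{\left(l \right)} = -12 + 2 l$ ($M{\left(l \right)} = 2 \left(l - 6\right) = 2 \left(-6 + l\right) = -12 + 2 l$)
$L + H{\left(43,M{\left(0 - 3 \right)} \right)} = 32257 - 86 = 32171$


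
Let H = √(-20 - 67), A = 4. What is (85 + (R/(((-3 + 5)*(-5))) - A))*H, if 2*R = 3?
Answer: 1617*I*√87/20 ≈ 754.12*I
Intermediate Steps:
R = 3/2 (R = (½)*3 = 3/2 ≈ 1.5000)
H = I*√87 (H = √(-87) = I*√87 ≈ 9.3274*I)
(85 + (R/(((-3 + 5)*(-5))) - A))*H = (85 + (3/(2*(((-3 + 5)*(-5)))) - 1*4))*(I*√87) = (85 + (3/(2*((2*(-5)))) - 4))*(I*√87) = (85 + ((3/2)/(-10) - 4))*(I*√87) = (85 + ((3/2)*(-⅒) - 4))*(I*√87) = (85 + (-3/20 - 4))*(I*√87) = (85 - 83/20)*(I*√87) = 1617*(I*√87)/20 = 1617*I*√87/20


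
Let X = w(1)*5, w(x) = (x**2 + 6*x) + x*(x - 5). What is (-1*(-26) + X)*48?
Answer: 1968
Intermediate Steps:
w(x) = x**2 + 6*x + x*(-5 + x) (w(x) = (x**2 + 6*x) + x*(-5 + x) = x**2 + 6*x + x*(-5 + x))
X = 15 (X = (1*(1 + 2*1))*5 = (1*(1 + 2))*5 = (1*3)*5 = 3*5 = 15)
(-1*(-26) + X)*48 = (-1*(-26) + 15)*48 = (26 + 15)*48 = 41*48 = 1968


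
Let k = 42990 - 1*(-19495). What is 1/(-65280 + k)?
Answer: -1/2795 ≈ -0.00035778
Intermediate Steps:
k = 62485 (k = 42990 + 19495 = 62485)
1/(-65280 + k) = 1/(-65280 + 62485) = 1/(-2795) = -1/2795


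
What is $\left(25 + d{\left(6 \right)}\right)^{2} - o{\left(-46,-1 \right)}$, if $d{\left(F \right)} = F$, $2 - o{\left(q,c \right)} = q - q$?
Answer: $959$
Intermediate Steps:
$o{\left(q,c \right)} = 2$ ($o{\left(q,c \right)} = 2 - \left(q - q\right) = 2 - 0 = 2 + 0 = 2$)
$\left(25 + d{\left(6 \right)}\right)^{2} - o{\left(-46,-1 \right)} = \left(25 + 6\right)^{2} - 2 = 31^{2} - 2 = 961 - 2 = 959$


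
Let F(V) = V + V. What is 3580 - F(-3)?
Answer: 3586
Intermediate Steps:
F(V) = 2*V
3580 - F(-3) = 3580 - 2*(-3) = 3580 - 1*(-6) = 3580 + 6 = 3586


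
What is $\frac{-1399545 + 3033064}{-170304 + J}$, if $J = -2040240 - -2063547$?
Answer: $- \frac{1633519}{146997} \approx -11.113$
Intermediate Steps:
$J = 23307$ ($J = -2040240 + 2063547 = 23307$)
$\frac{-1399545 + 3033064}{-170304 + J} = \frac{-1399545 + 3033064}{-170304 + 23307} = \frac{1633519}{-146997} = 1633519 \left(- \frac{1}{146997}\right) = - \frac{1633519}{146997}$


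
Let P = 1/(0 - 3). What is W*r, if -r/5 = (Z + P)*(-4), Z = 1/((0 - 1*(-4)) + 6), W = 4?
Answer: -56/3 ≈ -18.667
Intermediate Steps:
P = -1/3 (P = 1/(-3) = -1/3 ≈ -0.33333)
Z = 1/10 (Z = 1/((0 + 4) + 6) = 1/(4 + 6) = 1/10 ≈ 0.10000)
r = -14/3 (r = -5*(1/10 - 1/3)*(-4) = -(-7)*(-4)/6 = -5*14/15 = -14/3 ≈ -4.6667)
W*r = 4*(-14/3) = -56/3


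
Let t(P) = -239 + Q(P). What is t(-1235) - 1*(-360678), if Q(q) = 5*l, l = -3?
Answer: 360424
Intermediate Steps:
Q(q) = -15 (Q(q) = 5*(-3) = -15)
t(P) = -254 (t(P) = -239 - 15 = -254)
t(-1235) - 1*(-360678) = -254 - 1*(-360678) = -254 + 360678 = 360424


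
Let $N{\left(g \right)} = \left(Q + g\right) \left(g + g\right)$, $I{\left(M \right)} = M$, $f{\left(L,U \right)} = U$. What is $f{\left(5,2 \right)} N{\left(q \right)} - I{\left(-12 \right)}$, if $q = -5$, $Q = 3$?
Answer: $52$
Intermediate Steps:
$N{\left(g \right)} = 2 g \left(3 + g\right)$ ($N{\left(g \right)} = \left(3 + g\right) \left(g + g\right) = \left(3 + g\right) 2 g = 2 g \left(3 + g\right)$)
$f{\left(5,2 \right)} N{\left(q \right)} - I{\left(-12 \right)} = 2 \cdot 2 \left(-5\right) \left(3 - 5\right) - -12 = 2 \cdot 2 \left(-5\right) \left(-2\right) + 12 = 2 \cdot 20 + 12 = 40 + 12 = 52$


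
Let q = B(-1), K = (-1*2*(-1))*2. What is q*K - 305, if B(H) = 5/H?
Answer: -325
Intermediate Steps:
K = 4 (K = -2*(-1)*2 = 2*2 = 4)
q = -5 (q = 5/(-1) = 5*(-1) = -5)
q*K - 305 = -5*4 - 305 = -20 - 305 = -325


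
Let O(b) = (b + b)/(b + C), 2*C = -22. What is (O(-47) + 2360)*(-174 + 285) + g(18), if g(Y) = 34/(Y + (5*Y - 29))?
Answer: 600563489/2291 ≈ 2.6214e+5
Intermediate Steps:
C = -11 (C = (1/2)*(-22) = -11)
O(b) = 2*b/(-11 + b) (O(b) = (b + b)/(b - 11) = (2*b)/(-11 + b) = 2*b/(-11 + b))
g(Y) = 34/(-29 + 6*Y) (g(Y) = 34/(Y + (-29 + 5*Y)) = 34/(-29 + 6*Y))
(O(-47) + 2360)*(-174 + 285) + g(18) = (2*(-47)/(-11 - 47) + 2360)*(-174 + 285) + 34/(-29 + 6*18) = (2*(-47)/(-58) + 2360)*111 + 34/(-29 + 108) = (2*(-47)*(-1/58) + 2360)*111 + 34/79 = (47/29 + 2360)*111 + 34*(1/79) = (68487/29)*111 + 34/79 = 7602057/29 + 34/79 = 600563489/2291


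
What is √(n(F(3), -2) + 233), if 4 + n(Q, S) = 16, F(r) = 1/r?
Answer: 7*√5 ≈ 15.652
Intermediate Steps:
F(r) = 1/r
n(Q, S) = 12 (n(Q, S) = -4 + 16 = 12)
√(n(F(3), -2) + 233) = √(12 + 233) = √245 = 7*√5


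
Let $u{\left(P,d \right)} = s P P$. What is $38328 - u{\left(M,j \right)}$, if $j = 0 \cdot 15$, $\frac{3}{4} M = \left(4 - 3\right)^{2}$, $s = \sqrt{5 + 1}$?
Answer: $38328 - \frac{16 \sqrt{6}}{9} \approx 38324.0$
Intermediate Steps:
$s = \sqrt{6} \approx 2.4495$
$M = \frac{4}{3}$ ($M = \frac{4 \left(4 - 3\right)^{2}}{3} = \frac{4 \cdot 1^{2}}{3} = \frac{4}{3} \cdot 1 = \frac{4}{3} \approx 1.3333$)
$j = 0$
$u{\left(P,d \right)} = \sqrt{6} P^{2}$ ($u{\left(P,d \right)} = \sqrt{6} P P = P \sqrt{6} P = \sqrt{6} P^{2}$)
$38328 - u{\left(M,j \right)} = 38328 - \sqrt{6} \left(\frac{4}{3}\right)^{2} = 38328 - \sqrt{6} \cdot \frac{16}{9} = 38328 - \frac{16 \sqrt{6}}{9}$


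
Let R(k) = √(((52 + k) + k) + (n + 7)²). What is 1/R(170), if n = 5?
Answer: √134/268 ≈ 0.043193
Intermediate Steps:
R(k) = √(196 + 2*k) (R(k) = √(((52 + k) + k) + (5 + 7)²) = √((52 + 2*k) + 12²) = √((52 + 2*k) + 144) = √(196 + 2*k))
1/R(170) = 1/(√(196 + 2*170)) = 1/(√(196 + 340)) = 1/(√536) = 1/(2*√134) = √134/268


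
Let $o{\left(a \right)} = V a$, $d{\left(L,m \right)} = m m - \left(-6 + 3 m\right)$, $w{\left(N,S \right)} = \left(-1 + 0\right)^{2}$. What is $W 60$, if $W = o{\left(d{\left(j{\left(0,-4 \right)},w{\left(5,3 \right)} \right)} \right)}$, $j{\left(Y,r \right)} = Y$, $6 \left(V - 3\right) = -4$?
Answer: $560$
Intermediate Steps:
$V = \frac{7}{3}$ ($V = 3 + \frac{1}{6} \left(-4\right) = 3 - \frac{2}{3} = \frac{7}{3} \approx 2.3333$)
$w{\left(N,S \right)} = 1$ ($w{\left(N,S \right)} = \left(-1\right)^{2} = 1$)
$d{\left(L,m \right)} = 6 + m^{2} - 3 m$ ($d{\left(L,m \right)} = m^{2} - \left(-6 + 3 m\right) = 6 + m^{2} - 3 m$)
$o{\left(a \right)} = \frac{7 a}{3}$
$W = \frac{28}{3}$ ($W = \frac{7 \left(6 + 1^{2} - 3\right)}{3} = \frac{7 \left(6 + 1 - 3\right)}{3} = \frac{7}{3} \cdot 4 = \frac{28}{3} \approx 9.3333$)
$W 60 = \frac{28}{3} \cdot 60 = 560$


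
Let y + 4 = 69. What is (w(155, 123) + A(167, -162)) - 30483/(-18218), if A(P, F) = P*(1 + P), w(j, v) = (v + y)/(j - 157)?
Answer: 509442199/18218 ≈ 27964.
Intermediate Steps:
y = 65 (y = -4 + 69 = 65)
w(j, v) = (65 + v)/(-157 + j) (w(j, v) = (v + 65)/(j - 157) = (65 + v)/(-157 + j))
(w(155, 123) + A(167, -162)) - 30483/(-18218) = ((65 + 123)/(-157 + 155) + 167*(1 + 167)) - 30483/(-18218) = (188/(-2) + 167*168) - 30483*(-1/18218) = (-1/2*188 + 28056) + 30483/18218 = (-94 + 28056) + 30483/18218 = 27962 + 30483/18218 = 509442199/18218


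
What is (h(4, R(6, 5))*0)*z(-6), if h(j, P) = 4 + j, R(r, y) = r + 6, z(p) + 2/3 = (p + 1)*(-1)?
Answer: 0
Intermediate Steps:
z(p) = -5/3 - p (z(p) = -⅔ + (p + 1)*(-1) = -⅔ + (1 + p)*(-1) = -⅔ + (-1 - p) = -5/3 - p)
R(r, y) = 6 + r
(h(4, R(6, 5))*0)*z(-6) = ((4 + 4)*0)*(-5/3 - 1*(-6)) = (8*0)*(-5/3 + 6) = 0*(13/3) = 0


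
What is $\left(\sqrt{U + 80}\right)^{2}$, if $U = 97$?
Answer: $177$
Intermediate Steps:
$\left(\sqrt{U + 80}\right)^{2} = \left(\sqrt{97 + 80}\right)^{2} = \left(\sqrt{177}\right)^{2} = 177$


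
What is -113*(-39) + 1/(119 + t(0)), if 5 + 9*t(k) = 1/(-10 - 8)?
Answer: 84557271/19187 ≈ 4407.0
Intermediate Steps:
t(k) = -91/162 (t(k) = -5/9 + 1/(9*(-10 - 8)) = -5/9 + (1/9)/(-18) = -5/9 + (1/9)*(-1/18) = -5/9 - 1/162 = -91/162)
-113*(-39) + 1/(119 + t(0)) = -113*(-39) + 1/(119 - 91/162) = 4407 + 1/(19187/162) = 4407 + 162/19187 = 84557271/19187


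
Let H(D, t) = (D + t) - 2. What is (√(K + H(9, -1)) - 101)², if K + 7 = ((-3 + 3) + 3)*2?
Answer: (101 - √5)² ≈ 9754.3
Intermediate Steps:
K = -1 (K = -7 + ((-3 + 3) + 3)*2 = -7 + (0 + 3)*2 = -7 + 3*2 = -7 + 6 = -1)
H(D, t) = -2 + D + t
(√(K + H(9, -1)) - 101)² = (√(-1 + (-2 + 9 - 1)) - 101)² = (√(-1 + 6) - 101)² = (√5 - 101)² = (-101 + √5)²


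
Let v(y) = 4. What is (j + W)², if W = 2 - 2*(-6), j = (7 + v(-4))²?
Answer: 18225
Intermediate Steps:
j = 121 (j = (7 + 4)² = 11² = 121)
W = 14 (W = 2 + 12 = 14)
(j + W)² = (121 + 14)² = 135² = 18225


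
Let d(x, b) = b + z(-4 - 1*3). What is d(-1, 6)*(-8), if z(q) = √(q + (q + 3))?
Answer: -48 - 8*I*√11 ≈ -48.0 - 26.533*I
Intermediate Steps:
z(q) = √(3 + 2*q) (z(q) = √(q + (3 + q)) = √(3 + 2*q))
d(x, b) = b + I*√11 (d(x, b) = b + √(3 + 2*(-4 - 1*3)) = b + √(3 + 2*(-4 - 3)) = b + √(3 + 2*(-7)) = b + √(3 - 14) = b + √(-11) = b + I*√11)
d(-1, 6)*(-8) = (6 + I*√11)*(-8) = -48 - 8*I*√11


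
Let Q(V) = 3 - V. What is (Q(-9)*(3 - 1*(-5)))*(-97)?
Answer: -9312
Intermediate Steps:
(Q(-9)*(3 - 1*(-5)))*(-97) = ((3 - 1*(-9))*(3 - 1*(-5)))*(-97) = ((3 + 9)*(3 + 5))*(-97) = (12*8)*(-97) = 96*(-97) = -9312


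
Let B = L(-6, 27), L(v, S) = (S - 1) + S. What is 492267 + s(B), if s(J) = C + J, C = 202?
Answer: 492522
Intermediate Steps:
L(v, S) = -1 + 2*S (L(v, S) = (-1 + S) + S = -1 + 2*S)
B = 53 (B = -1 + 2*27 = -1 + 54 = 53)
s(J) = 202 + J
492267 + s(B) = 492267 + (202 + 53) = 492267 + 255 = 492522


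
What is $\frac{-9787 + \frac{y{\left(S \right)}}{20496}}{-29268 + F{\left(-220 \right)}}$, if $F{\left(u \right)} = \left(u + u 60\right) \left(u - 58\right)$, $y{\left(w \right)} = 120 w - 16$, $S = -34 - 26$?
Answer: $- \frac{6268799}{2370805626} \approx -0.0026442$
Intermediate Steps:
$S = -60$
$y{\left(w \right)} = -16 + 120 w$
$F{\left(u \right)} = 61 u \left(-58 + u\right)$ ($F{\left(u \right)} = \left(u + 60 u\right) \left(-58 + u\right) = 61 u \left(-58 + u\right)$)
$\frac{-9787 + \frac{y{\left(S \right)}}{20496}}{-29268 + F{\left(-220 \right)}} = \frac{-9787 + \frac{-16 + 120 \left(-60\right)}{20496}}{-29268 + 61 \left(-220\right) \left(-58 - 220\right)} = \frac{-9787 + \left(-16 - 7200\right) \frac{1}{20496}}{-29268 + 61 \left(-220\right) \left(-278\right)} = \frac{-9787 - \frac{451}{1281}}{-29268 + 3730760} = \frac{-9787 - \frac{451}{1281}}{3701492} = \left(- \frac{12537598}{1281}\right) \frac{1}{3701492} = - \frac{6268799}{2370805626}$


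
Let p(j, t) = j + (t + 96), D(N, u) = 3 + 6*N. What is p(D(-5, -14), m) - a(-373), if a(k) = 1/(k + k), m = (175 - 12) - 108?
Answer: 92505/746 ≈ 124.00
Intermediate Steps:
m = 55 (m = 163 - 108 = 55)
p(j, t) = 96 + j + t (p(j, t) = j + (96 + t) = 96 + j + t)
a(k) = 1/(2*k)
p(D(-5, -14), m) - a(-373) = (96 + (3 + 6*(-5)) + 55) - 1/(2*(-373)) = (96 + (3 - 30) + 55) - (-1)/(2*373) = (96 - 27 + 55) - 1*(-1/746) = 124 + 1/746 = 92505/746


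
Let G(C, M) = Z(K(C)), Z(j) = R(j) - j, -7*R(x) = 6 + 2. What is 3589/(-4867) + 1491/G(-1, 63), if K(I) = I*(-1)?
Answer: -16950238/24335 ≈ -696.54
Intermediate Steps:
K(I) = -I
R(x) = -8/7 (R(x) = -(6 + 2)/7 = -⅐*8 = -8/7)
Z(j) = -8/7 - j
G(C, M) = -8/7 + C (G(C, M) = -8/7 - (-1)*C = -8/7 + C)
3589/(-4867) + 1491/G(-1, 63) = 3589/(-4867) + 1491/(-8/7 - 1) = 3589*(-1/4867) + 1491/(-15/7) = -3589/4867 + 1491*(-7/15) = -3589/4867 - 3479/5 = -16950238/24335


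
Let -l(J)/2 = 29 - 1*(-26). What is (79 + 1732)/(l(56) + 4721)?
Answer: 1811/4611 ≈ 0.39276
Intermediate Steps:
l(J) = -110 (l(J) = -2*(29 - 1*(-26)) = -2*(29 + 26) = -2*55 = -110)
(79 + 1732)/(l(56) + 4721) = (79 + 1732)/(-110 + 4721) = 1811/4611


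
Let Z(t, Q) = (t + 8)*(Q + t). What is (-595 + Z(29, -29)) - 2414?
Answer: -3009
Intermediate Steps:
Z(t, Q) = (8 + t)*(Q + t)
(-595 + Z(29, -29)) - 2414 = (-595 + (29**2 + 8*(-29) + 8*29 - 29*29)) - 2414 = (-595 + (841 - 232 + 232 - 841)) - 2414 = (-595 + 0) - 2414 = -595 - 2414 = -3009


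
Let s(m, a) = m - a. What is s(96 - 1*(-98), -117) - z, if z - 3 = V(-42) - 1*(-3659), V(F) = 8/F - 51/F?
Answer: -140785/42 ≈ -3352.0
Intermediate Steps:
V(F) = -43/F
z = 153847/42 (z = 3 + (-43/(-42) - 1*(-3659)) = 3 + (-43*(-1/42) + 3659) = 3 + (43/42 + 3659) = 3 + 153721/42 = 153847/42 ≈ 3663.0)
s(96 - 1*(-98), -117) - z = ((96 - 1*(-98)) - 1*(-117)) - 1*153847/42 = ((96 + 98) + 117) - 153847/42 = (194 + 117) - 153847/42 = 311 - 153847/42 = -140785/42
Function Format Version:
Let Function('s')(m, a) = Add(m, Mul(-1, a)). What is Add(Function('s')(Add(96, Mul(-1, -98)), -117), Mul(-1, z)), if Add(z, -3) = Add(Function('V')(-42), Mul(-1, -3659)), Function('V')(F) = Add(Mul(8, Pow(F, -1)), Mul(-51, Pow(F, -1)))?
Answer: Rational(-140785, 42) ≈ -3352.0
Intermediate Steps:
Function('V')(F) = Mul(-43, Pow(F, -1))
z = Rational(153847, 42) (z = Add(3, Add(Mul(-43, Pow(-42, -1)), Mul(-1, -3659))) = Add(3, Add(Mul(-43, Rational(-1, 42)), 3659)) = Add(3, Add(Rational(43, 42), 3659)) = Add(3, Rational(153721, 42)) = Rational(153847, 42) ≈ 3663.0)
Add(Function('s')(Add(96, Mul(-1, -98)), -117), Mul(-1, z)) = Add(Add(Add(96, Mul(-1, -98)), Mul(-1, -117)), Mul(-1, Rational(153847, 42))) = Add(Add(Add(96, 98), 117), Rational(-153847, 42)) = Add(Add(194, 117), Rational(-153847, 42)) = Add(311, Rational(-153847, 42)) = Rational(-140785, 42)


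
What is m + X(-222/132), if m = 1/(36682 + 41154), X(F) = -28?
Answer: -2179407/77836 ≈ -28.000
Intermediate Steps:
m = 1/77836 ≈ 1.2848e-5
m + X(-222/132) = 1/77836 - 28 = -2179407/77836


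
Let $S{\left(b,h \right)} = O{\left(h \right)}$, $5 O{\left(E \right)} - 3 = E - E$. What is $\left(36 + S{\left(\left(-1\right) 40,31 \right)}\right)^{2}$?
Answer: $\frac{33489}{25} \approx 1339.6$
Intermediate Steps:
$O{\left(E \right)} = \frac{3}{5}$ ($O{\left(E \right)} = \frac{3}{5} + \frac{E - E}{5} = \frac{3}{5} + \frac{1}{5} \cdot 0 = \frac{3}{5} + 0 = \frac{3}{5}$)
$S{\left(b,h \right)} = \frac{3}{5}$
$\left(36 + S{\left(\left(-1\right) 40,31 \right)}\right)^{2} = \left(36 + \frac{3}{5}\right)^{2} = \left(\frac{183}{5}\right)^{2} = \frac{33489}{25}$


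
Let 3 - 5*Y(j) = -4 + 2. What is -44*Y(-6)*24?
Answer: -1056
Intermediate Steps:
Y(j) = 1 (Y(j) = 3/5 - (-4 + 2)/5 = 3/5 - 1/5*(-2) = 3/5 + 2/5 = 1)
-44*Y(-6)*24 = -44*1*24 = -44*24 = -1056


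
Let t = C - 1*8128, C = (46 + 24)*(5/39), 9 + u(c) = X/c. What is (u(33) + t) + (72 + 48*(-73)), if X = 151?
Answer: -4957288/429 ≈ -11555.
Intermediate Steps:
u(c) = -9 + 151/c
C = 350/39 (C = 70*(5*(1/39)) = 70*(5/39) = 350/39 ≈ 8.9744)
t = -316642/39 (t = 350/39 - 1*8128 = 350/39 - 8128 = -316642/39 ≈ -8119.0)
(u(33) + t) + (72 + 48*(-73)) = ((-9 + 151/33) - 316642/39) + (72 + 48*(-73)) = ((-9 + 151*(1/33)) - 316642/39) + (72 - 3504) = ((-9 + 151/33) - 316642/39) - 3432 = (-146/33 - 316642/39) - 3432 = -3484960/429 - 3432 = -4957288/429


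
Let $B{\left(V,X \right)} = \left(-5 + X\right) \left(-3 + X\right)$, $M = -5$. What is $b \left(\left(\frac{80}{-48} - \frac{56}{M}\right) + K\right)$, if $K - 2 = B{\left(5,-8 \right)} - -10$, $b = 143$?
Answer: $\frac{352924}{15} \approx 23528.0$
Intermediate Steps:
$K = 155$ ($K = 2 + \left(\left(15 + \left(-8\right)^{2} - -64\right) - -10\right) = 2 + \left(\left(15 + 64 + 64\right) + 10\right) = 2 + \left(143 + 10\right) = 2 + 153 = 155$)
$b \left(\left(\frac{80}{-48} - \frac{56}{M}\right) + K\right) = 143 \left(\left(\frac{80}{-48} - \frac{56}{-5}\right) + 155\right) = 143 \left(\left(80 \left(- \frac{1}{48}\right) - - \frac{56}{5}\right) + 155\right) = 143 \left(\left(- \frac{5}{3} + \frac{56}{5}\right) + 155\right) = 143 \left(\frac{143}{15} + 155\right) = 143 \cdot \frac{2468}{15} = \frac{352924}{15}$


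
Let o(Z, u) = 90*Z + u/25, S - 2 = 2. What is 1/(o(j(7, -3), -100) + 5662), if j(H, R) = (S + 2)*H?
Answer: 1/9438 ≈ 0.00010595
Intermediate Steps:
S = 4 (S = 2 + 2 = 4)
j(H, R) = 6*H (j(H, R) = (4 + 2)*H = 6*H)
o(Z, u) = 90*Z + u/25
1/(o(j(7, -3), -100) + 5662) = 1/((90*(6*7) + (1/25)*(-100)) + 5662) = 1/((90*42 - 4) + 5662) = 1/((3780 - 4) + 5662) = 1/(3776 + 5662) = 1/9438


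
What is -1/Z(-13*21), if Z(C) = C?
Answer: 1/273 ≈ 0.0036630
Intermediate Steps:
-1/Z(-13*21) = -1/((-13*21)) = -1/(-273) = -1*(-1/273) = 1/273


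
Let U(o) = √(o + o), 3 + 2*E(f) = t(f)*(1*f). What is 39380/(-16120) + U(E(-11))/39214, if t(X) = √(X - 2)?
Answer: -1969/806 + √(-3 - 11*I*√13)/39214 ≈ -2.4428 - 0.00011793*I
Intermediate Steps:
t(X) = √(-2 + X)
E(f) = -3/2 + f*√(-2 + f)/2 (E(f) = -3/2 + (√(-2 + f)*(1*f))/2 = -3/2 + (√(-2 + f)*f)/2 = -3/2 + (f*√(-2 + f))/2 = -3/2 + f*√(-2 + f)/2)
U(o) = √2*√o (U(o) = √(2*o) = √2*√o)
39380/(-16120) + U(E(-11))/39214 = 39380/(-16120) + (√2*√(-3/2 + (½)*(-11)*√(-2 - 11)))/39214 = 39380*(-1/16120) + (√2*√(-3/2 + (½)*(-11)*√(-13)))*(1/39214) = -1969/806 + (√2*√(-3/2 + (½)*(-11)*(I*√13)))*(1/39214) = -1969/806 + (√2*√(-3/2 - 11*I*√13/2))*(1/39214) = -1969/806 + √2*√(-3/2 - 11*I*√13/2)/39214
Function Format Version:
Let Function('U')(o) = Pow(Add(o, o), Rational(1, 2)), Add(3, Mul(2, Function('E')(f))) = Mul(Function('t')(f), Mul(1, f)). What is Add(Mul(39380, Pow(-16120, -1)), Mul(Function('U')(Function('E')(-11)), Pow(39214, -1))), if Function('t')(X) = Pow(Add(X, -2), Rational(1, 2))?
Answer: Add(Rational(-1969, 806), Mul(Rational(1, 39214), Pow(Add(-3, Mul(-11, I, Pow(13, Rational(1, 2)))), Rational(1, 2)))) ≈ Add(-2.4428, Mul(-0.00011793, I))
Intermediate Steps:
Function('t')(X) = Pow(Add(-2, X), Rational(1, 2))
Function('E')(f) = Add(Rational(-3, 2), Mul(Rational(1, 2), f, Pow(Add(-2, f), Rational(1, 2)))) (Function('E')(f) = Add(Rational(-3, 2), Mul(Rational(1, 2), Mul(Pow(Add(-2, f), Rational(1, 2)), Mul(1, f)))) = Add(Rational(-3, 2), Mul(Rational(1, 2), Mul(Pow(Add(-2, f), Rational(1, 2)), f))) = Add(Rational(-3, 2), Mul(Rational(1, 2), Mul(f, Pow(Add(-2, f), Rational(1, 2))))) = Add(Rational(-3, 2), Mul(Rational(1, 2), f, Pow(Add(-2, f), Rational(1, 2)))))
Function('U')(o) = Mul(Pow(2, Rational(1, 2)), Pow(o, Rational(1, 2))) (Function('U')(o) = Pow(Mul(2, o), Rational(1, 2)) = Mul(Pow(2, Rational(1, 2)), Pow(o, Rational(1, 2))))
Add(Mul(39380, Pow(-16120, -1)), Mul(Function('U')(Function('E')(-11)), Pow(39214, -1))) = Add(Mul(39380, Pow(-16120, -1)), Mul(Mul(Pow(2, Rational(1, 2)), Pow(Add(Rational(-3, 2), Mul(Rational(1, 2), -11, Pow(Add(-2, -11), Rational(1, 2)))), Rational(1, 2))), Pow(39214, -1))) = Add(Mul(39380, Rational(-1, 16120)), Mul(Mul(Pow(2, Rational(1, 2)), Pow(Add(Rational(-3, 2), Mul(Rational(1, 2), -11, Pow(-13, Rational(1, 2)))), Rational(1, 2))), Rational(1, 39214))) = Add(Rational(-1969, 806), Mul(Mul(Pow(2, Rational(1, 2)), Pow(Add(Rational(-3, 2), Mul(Rational(1, 2), -11, Mul(I, Pow(13, Rational(1, 2))))), Rational(1, 2))), Rational(1, 39214))) = Add(Rational(-1969, 806), Mul(Mul(Pow(2, Rational(1, 2)), Pow(Add(Rational(-3, 2), Mul(Rational(-11, 2), I, Pow(13, Rational(1, 2)))), Rational(1, 2))), Rational(1, 39214))) = Add(Rational(-1969, 806), Mul(Rational(1, 39214), Pow(2, Rational(1, 2)), Pow(Add(Rational(-3, 2), Mul(Rational(-11, 2), I, Pow(13, Rational(1, 2)))), Rational(1, 2))))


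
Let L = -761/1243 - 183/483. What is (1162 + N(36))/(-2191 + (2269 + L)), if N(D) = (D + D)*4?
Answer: 5803567/308225 ≈ 18.829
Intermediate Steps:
L = -198344/200123 (L = -761*1/1243 - 183*1/483 = -761/1243 - 61/161 = -198344/200123 ≈ -0.99111)
N(D) = 8*D (N(D) = (2*D)*4 = 8*D)
(1162 + N(36))/(-2191 + (2269 + L)) = (1162 + 8*36)/(-2191 + (2269 - 198344/200123)) = (1162 + 288)/(-2191 + 453880743/200123) = 1450/(15411250/200123) = 1450*(200123/15411250) = 5803567/308225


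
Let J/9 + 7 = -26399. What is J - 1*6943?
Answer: -244597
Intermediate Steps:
J = -237654 (J = -63 + 9*(-26399) = -63 - 237591 = -237654)
J - 1*6943 = -237654 - 1*6943 = -237654 - 6943 = -244597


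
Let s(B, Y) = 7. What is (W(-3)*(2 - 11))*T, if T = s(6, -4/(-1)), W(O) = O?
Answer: 189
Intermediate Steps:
T = 7
(W(-3)*(2 - 11))*T = -3*(2 - 11)*7 = -3*(-9)*7 = 27*7 = 189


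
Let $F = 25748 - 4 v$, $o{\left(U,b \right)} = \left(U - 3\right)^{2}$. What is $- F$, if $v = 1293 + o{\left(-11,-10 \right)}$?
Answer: $-19792$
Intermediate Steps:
$o{\left(U,b \right)} = \left(-3 + U\right)^{2}$
$v = 1489$ ($v = 1293 + \left(-3 - 11\right)^{2} = 1293 + \left(-14\right)^{2} = 1293 + 196 = 1489$)
$F = 19792$ ($F = 25748 - 4 \cdot 1489 = 25748 - 5956 = 19792$)
$- F = \left(-1\right) 19792 = -19792$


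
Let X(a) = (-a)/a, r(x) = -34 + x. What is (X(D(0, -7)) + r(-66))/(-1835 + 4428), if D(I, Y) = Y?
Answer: -101/2593 ≈ -0.038951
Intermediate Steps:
X(a) = -1
(X(D(0, -7)) + r(-66))/(-1835 + 4428) = (-1 + (-34 - 66))/(-1835 + 4428) = (-1 - 100)/2593 = -101*1/2593 = -101/2593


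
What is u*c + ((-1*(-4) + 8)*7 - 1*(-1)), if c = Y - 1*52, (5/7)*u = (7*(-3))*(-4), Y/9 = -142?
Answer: -156323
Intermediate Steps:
Y = -1278 (Y = 9*(-142) = -1278)
u = 588/5 (u = 7*((7*(-3))*(-4))/5 = 7*(-21*(-4))/5 = (7/5)*84 = 588/5 ≈ 117.60)
c = -1330 (c = -1278 - 1*52 = -1278 - 52 = -1330)
u*c + ((-1*(-4) + 8)*7 - 1*(-1)) = (588/5)*(-1330) + ((-1*(-4) + 8)*7 - 1*(-1)) = -156408 + ((4 + 8)*7 + 1) = -156408 + (12*7 + 1) = -156408 + (84 + 1) = -156408 + 85 = -156323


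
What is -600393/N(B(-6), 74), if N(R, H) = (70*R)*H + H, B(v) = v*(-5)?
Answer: -600393/155474 ≈ -3.8617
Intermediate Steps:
B(v) = -5*v
N(R, H) = H + 70*H*R (N(R, H) = 70*H*R + H = H + 70*H*R)
-600393/N(B(-6), 74) = -600393*1/(74*(1 + 70*(-5*(-6)))) = -600393*1/(74*(1 + 70*30)) = -600393*1/(74*(1 + 2100)) = -600393/(74*2101) = -600393/155474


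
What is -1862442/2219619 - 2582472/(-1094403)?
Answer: 410426867338/269906410273 ≈ 1.5206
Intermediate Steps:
-1862442/2219619 - 2582472/(-1094403) = -1862442*1/2219619 - 2582472*(-1/1094403) = -620814/739873 + 860824/364801 = 410426867338/269906410273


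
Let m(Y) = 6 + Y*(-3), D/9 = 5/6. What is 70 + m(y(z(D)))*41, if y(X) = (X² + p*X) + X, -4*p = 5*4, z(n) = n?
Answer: -11651/4 ≈ -2912.8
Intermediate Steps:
D = 15/2 (D = 9*(5/6) = 9*(5*(⅙)) = 9*(⅚) = 15/2 ≈ 7.5000)
p = -5 (p = -5*4/4 = -¼*20 = -5)
y(X) = X² - 4*X (y(X) = (X² - 5*X) + X = X² - 4*X)
m(Y) = 6 - 3*Y
70 + m(y(z(D)))*41 = 70 + (6 - 45*(-4 + 15/2)/2)*41 = 70 + (6 - 45*7/(2*2))*41 = 70 + (6 - 3*105/4)*41 = 70 + (6 - 315/4)*41 = 70 - 291/4*41 = 70 - 11931/4 = -11651/4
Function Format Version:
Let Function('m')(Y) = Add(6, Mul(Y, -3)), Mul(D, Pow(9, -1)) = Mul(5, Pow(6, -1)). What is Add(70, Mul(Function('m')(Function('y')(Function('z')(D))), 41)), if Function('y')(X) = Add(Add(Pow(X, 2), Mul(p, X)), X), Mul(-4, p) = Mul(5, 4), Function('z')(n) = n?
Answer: Rational(-11651, 4) ≈ -2912.8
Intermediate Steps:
D = Rational(15, 2) (D = Mul(9, Mul(5, Pow(6, -1))) = Mul(9, Mul(5, Rational(1, 6))) = Mul(9, Rational(5, 6)) = Rational(15, 2) ≈ 7.5000)
p = -5 (p = Mul(Rational(-1, 4), Mul(5, 4)) = Mul(Rational(-1, 4), 20) = -5)
Function('y')(X) = Add(Pow(X, 2), Mul(-4, X)) (Function('y')(X) = Add(Add(Pow(X, 2), Mul(-5, X)), X) = Add(Pow(X, 2), Mul(-4, X)))
Function('m')(Y) = Add(6, Mul(-3, Y))
Add(70, Mul(Function('m')(Function('y')(Function('z')(D))), 41)) = Add(70, Mul(Add(6, Mul(-3, Mul(Rational(15, 2), Add(-4, Rational(15, 2))))), 41)) = Add(70, Mul(Add(6, Mul(-3, Mul(Rational(15, 2), Rational(7, 2)))), 41)) = Add(70, Mul(Add(6, Mul(-3, Rational(105, 4))), 41)) = Add(70, Mul(Add(6, Rational(-315, 4)), 41)) = Add(70, Mul(Rational(-291, 4), 41)) = Add(70, Rational(-11931, 4)) = Rational(-11651, 4)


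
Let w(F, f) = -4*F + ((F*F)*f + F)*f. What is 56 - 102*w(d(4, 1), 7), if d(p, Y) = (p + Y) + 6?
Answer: -608068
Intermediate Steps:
d(p, Y) = 6 + Y + p (d(p, Y) = (Y + p) + 6 = 6 + Y + p)
w(F, f) = -4*F + f*(F + f*F**2) (w(F, f) = -4*F + (F**2*f + F)*f = -4*F + (f*F**2 + F)*f = -4*F + (F + f*F**2)*f = -4*F + f*(F + f*F**2))
56 - 102*w(d(4, 1), 7) = 56 - 102*(6 + 1 + 4)*(-4 + 7 + (6 + 1 + 4)*7**2) = 56 - 1122*(-4 + 7 + 11*49) = 56 - 1122*(-4 + 7 + 539) = 56 - 1122*542 = 56 - 102*5962 = 56 - 608124 = -608068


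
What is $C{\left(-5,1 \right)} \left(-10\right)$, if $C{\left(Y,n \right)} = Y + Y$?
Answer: $100$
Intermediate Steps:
$C{\left(Y,n \right)} = 2 Y$
$C{\left(-5,1 \right)} \left(-10\right) = 2 \left(-5\right) \left(-10\right) = \left(-10\right) \left(-10\right) = 100$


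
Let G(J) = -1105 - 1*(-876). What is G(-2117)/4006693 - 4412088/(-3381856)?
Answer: 2209638457495/1693757345276 ≈ 1.3046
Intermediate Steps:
G(J) = -229 (G(J) = -1105 + 876 = -229)
G(-2117)/4006693 - 4412088/(-3381856) = -229/4006693 - 4412088/(-3381856) = -229*1/4006693 - 4412088*(-1/3381856) = -229/4006693 + 551511/422732 = 2209638457495/1693757345276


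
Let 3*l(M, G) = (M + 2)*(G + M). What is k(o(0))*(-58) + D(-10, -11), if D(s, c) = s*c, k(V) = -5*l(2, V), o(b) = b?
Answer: 2650/3 ≈ 883.33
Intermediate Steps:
l(M, G) = (2 + M)*(G + M)/3 (l(M, G) = ((M + 2)*(G + M))/3 = ((2 + M)*(G + M))/3 = (2 + M)*(G + M)/3)
k(V) = -40/3 - 20*V/3 (k(V) = -5*((1/3)*2**2 + 2*V/3 + (2/3)*2 + (1/3)*V*2) = -5*((1/3)*4 + 2*V/3 + 4/3 + 2*V/3) = -5*(4/3 + 2*V/3 + 4/3 + 2*V/3) = -5*(8/3 + 4*V/3) = -40/3 - 20*V/3)
D(s, c) = c*s
k(o(0))*(-58) + D(-10, -11) = (-40/3 - 20/3*0)*(-58) - 11*(-10) = (-40/3 + 0)*(-58) + 110 = -40/3*(-58) + 110 = 2320/3 + 110 = 2650/3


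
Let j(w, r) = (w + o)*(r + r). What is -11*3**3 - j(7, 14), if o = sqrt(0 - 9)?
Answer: -493 - 84*I ≈ -493.0 - 84.0*I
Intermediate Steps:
o = 3*I (o = sqrt(-9) = 3*I ≈ 3.0*I)
j(w, r) = 2*r*(w + 3*I) (j(w, r) = (w + 3*I)*(r + r) = (w + 3*I)*(2*r) = 2*r*(w + 3*I))
-11*3**3 - j(7, 14) = -11*3**3 - 2*14*(7 + 3*I) = -11*27 - (196 + 84*I) = -297 + (-196 - 84*I) = -493 - 84*I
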